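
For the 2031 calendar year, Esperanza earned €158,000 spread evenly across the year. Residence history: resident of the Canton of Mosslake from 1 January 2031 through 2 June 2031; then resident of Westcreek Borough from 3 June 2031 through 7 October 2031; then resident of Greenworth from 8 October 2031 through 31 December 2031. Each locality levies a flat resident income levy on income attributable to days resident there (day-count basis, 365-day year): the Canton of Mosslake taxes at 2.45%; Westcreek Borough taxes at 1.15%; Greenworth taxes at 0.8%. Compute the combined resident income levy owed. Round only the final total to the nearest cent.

The Canton of Mosslake, 1 January – 2 June 2031: 153 days → €158,000 × 2.45% × 153/365 = €1,622.6384
Westcreek Borough, 3 June – 7 October 2031: 127 days → €158,000 × 1.15% × 127/365 = €632.2164
Greenworth, 8 October – 31 December 2031: 85 days → €158,000 × 0.8% × 85/365 = €294.3562
Total = €2,549.2110

€2,549.21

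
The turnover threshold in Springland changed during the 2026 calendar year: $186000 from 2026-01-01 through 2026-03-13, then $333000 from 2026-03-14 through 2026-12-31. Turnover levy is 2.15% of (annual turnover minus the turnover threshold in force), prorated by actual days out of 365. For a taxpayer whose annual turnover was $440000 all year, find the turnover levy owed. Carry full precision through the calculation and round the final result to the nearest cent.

2026-01-01 to 2026-03-13: 72 days, exemption $186000 → ($440000 − $186000) × 2.15% × 72/365 = $1077.2384
2026-03-14 to 2026-12-31: 293 days, exemption $333000 → ($440000 − $333000) × 2.15% × 293/365 = $1846.7027
Total = $2923.9411

$2923.94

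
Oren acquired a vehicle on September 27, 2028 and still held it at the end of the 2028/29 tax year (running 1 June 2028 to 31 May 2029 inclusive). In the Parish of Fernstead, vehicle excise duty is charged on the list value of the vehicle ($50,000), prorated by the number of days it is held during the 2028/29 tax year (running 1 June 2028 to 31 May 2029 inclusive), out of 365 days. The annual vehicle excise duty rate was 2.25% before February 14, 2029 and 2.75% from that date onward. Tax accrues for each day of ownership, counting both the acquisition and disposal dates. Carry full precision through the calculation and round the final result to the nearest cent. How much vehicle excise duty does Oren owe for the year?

$834.59

September 27, 2028 – February 13, 2029: 140 days at 2.25% → $50,000 × 2.25% × 140/365 = $431.5068
February 14 – May 31, 2029: 107 days at 2.75% → $50,000 × 2.75% × 107/365 = $403.0822
Total = $834.5890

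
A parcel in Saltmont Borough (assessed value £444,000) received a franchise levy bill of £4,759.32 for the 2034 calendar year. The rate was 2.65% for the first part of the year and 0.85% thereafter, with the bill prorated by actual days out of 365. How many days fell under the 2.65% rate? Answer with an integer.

45 days

Let d = days at the first rate; then 365 − d days at the second rate.
£444,000 × [2.65%·d + 0.85%·(365−d)] / 365 = £4,759.32
Solving gives d = 45, so the new rate took effect on 15 Feb 2034.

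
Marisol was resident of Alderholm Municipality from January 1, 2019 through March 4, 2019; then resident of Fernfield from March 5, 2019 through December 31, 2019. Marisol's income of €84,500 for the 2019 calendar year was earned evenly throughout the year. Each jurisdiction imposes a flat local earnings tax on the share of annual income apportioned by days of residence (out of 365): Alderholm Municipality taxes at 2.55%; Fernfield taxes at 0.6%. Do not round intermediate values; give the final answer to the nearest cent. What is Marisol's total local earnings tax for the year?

Alderholm Municipality, January 1 – March 4, 2019: 63 days → €84,500 × 2.55% × 63/365 = €371.9158
Fernfield, March 5 – December 31, 2019: 302 days → €84,500 × 0.6% × 302/365 = €419.4904
Total = €791.4062

€791.41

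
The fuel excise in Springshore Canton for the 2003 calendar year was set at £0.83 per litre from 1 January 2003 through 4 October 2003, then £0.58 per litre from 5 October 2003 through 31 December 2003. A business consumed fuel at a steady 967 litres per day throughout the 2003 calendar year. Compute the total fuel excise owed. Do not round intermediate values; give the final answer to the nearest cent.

1 January – 4 October 2003: 277 days × 967 litres/day = 267,859 litres at £0.83/litre → £222322.97
5 October – 31 December 2003: 88 days × 967 litres/day = 85,096 litres at £0.58/litre → £49355.68

£271678.65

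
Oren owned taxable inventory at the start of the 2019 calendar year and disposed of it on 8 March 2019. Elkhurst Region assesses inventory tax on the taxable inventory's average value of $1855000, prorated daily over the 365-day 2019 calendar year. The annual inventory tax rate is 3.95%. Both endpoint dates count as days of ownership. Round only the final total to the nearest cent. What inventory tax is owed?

$13450.02

Days held (1 January – 8 March 2019): 67 out of 365
Tax = $1855000 × 3.95% × 67/365 = $13450.0205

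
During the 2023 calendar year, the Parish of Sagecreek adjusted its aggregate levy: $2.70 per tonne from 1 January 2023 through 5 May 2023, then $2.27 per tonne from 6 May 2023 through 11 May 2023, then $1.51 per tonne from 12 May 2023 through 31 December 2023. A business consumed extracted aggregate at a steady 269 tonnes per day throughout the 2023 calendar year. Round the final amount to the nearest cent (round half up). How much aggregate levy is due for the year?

$189499.74

1 January – 5 May 2023: 125 days × 269 tonnes/day = 33,625 tonnes at $2.70/tonne → $90787.50
6 May – 11 May 2023: 6 days × 269 tonnes/day = 1,614 tonnes at $2.27/tonne → $3663.78
12 May – 31 December 2023: 234 days × 269 tonnes/day = 62,946 tonnes at $1.51/tonne → $95048.46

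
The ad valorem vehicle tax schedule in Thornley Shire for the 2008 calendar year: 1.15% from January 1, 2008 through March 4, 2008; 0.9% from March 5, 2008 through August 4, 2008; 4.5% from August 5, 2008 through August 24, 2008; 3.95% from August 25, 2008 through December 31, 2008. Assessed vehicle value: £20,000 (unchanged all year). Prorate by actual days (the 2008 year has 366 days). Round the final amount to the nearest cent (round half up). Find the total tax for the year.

January 1 – March 4, 2008: 64 days at 1.15% → £20,000 × 1.15% × 64/366 = £40.2186
March 5 – August 4, 2008: 153 days at 0.9% → £20,000 × 0.9% × 153/366 = £75.2459
August 5 – August 24, 2008: 20 days at 4.5% → £20,000 × 4.5% × 20/366 = £49.1803
August 25 – December 31, 2008: 129 days at 3.95% → £20,000 × 3.95% × 129/366 = £278.4426
Total = £443.0874

£443.09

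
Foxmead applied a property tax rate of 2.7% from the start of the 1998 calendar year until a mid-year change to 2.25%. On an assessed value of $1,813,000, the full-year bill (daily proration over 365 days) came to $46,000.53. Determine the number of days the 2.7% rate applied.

233 days

Let d = days at the first rate; then 365 − d days at the second rate.
$1,813,000 × [2.7%·d + 2.25%·(365−d)] / 365 = $46,000.53
Solving gives d = 233, so the new rate took effect on August 22, 1998.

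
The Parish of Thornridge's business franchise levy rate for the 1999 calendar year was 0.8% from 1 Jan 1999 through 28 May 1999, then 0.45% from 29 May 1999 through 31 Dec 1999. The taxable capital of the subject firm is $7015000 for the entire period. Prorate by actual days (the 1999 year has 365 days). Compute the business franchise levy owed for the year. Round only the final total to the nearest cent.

1 Jan – 28 May 1999: 148 days at 0.8% → $7015000 × 0.8% × 148/365 = $22755.5068
29 May – 31 Dec 1999: 217 days at 0.45% → $7015000 × 0.45% × 217/365 = $18767.5274
Total = $41523.0342

$41523.03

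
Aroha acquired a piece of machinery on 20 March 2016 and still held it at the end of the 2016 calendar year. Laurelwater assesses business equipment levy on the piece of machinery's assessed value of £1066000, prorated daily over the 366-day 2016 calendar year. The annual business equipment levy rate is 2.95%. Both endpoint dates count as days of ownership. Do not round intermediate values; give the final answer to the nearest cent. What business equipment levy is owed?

Days held (20 March – 31 December 2016): 287 out of 366
Tax = £1066000 × 2.95% × 287/366 = £24659.2596

£24659.26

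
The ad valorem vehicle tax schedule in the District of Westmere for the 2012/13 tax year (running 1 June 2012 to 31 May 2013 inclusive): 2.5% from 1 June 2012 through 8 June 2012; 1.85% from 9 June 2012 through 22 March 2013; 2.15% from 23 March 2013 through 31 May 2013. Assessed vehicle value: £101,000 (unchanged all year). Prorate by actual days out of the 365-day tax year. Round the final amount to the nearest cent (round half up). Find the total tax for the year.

1 June – 8 June 2012: 8 days at 2.5% → £101,000 × 2.5% × 8/365 = £55.3425
9 June 2012 – 22 March 2013: 287 days at 1.85% → £101,000 × 1.85% × 287/365 = £1,469.2041
23 March – 31 May 2013: 70 days at 2.15% → £101,000 × 2.15% × 70/365 = £416.4521
Total = £1,940.9986

£1,941.00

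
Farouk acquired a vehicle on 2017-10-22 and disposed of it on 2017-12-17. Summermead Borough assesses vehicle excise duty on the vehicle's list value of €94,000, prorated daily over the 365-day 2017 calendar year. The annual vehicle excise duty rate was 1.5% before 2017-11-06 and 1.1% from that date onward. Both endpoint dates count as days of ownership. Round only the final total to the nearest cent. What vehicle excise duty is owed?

€176.93

2017-10-22 to 2017-11-05: 15 days at 1.5% → €94,000 × 1.5% × 15/365 = €57.9452
2017-11-06 to 2017-12-17: 42 days at 1.1% → €94,000 × 1.1% × 42/365 = €118.9808
Total = €176.9260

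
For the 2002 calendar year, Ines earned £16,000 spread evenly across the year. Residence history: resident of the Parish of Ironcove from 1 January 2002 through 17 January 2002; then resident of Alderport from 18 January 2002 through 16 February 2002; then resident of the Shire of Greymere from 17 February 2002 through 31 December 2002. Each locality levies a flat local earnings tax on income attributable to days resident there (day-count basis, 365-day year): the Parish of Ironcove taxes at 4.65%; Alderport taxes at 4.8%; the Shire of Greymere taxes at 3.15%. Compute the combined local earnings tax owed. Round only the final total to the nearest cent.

The Parish of Ironcove, 1 January – 17 January 2002: 17 days → £16,000 × 4.65% × 17/365 = £34.6521
Alderport, 18 January – 16 February 2002: 30 days → £16,000 × 4.8% × 30/365 = £63.1233
The Shire of Greymere, 17 February – 31 December 2002: 318 days → £16,000 × 3.15% × 318/365 = £439.1014
Total = £536.8767

£536.88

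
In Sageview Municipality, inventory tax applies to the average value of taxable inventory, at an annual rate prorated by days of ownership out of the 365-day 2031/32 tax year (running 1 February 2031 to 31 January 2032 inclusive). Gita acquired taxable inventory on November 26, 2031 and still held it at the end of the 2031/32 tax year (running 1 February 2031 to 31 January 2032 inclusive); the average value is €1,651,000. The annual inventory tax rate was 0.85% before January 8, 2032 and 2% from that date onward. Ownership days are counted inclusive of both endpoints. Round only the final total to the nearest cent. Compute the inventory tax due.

€3,824.44

November 26, 2031 – January 7, 2032: 43 days at 0.85% → €1,651,000 × 0.85% × 43/365 = €1,653.2616
January 8 – January 31, 2032: 24 days at 2% → €1,651,000 × 2% × 24/365 = €2,171.1781
Total = €3,824.4397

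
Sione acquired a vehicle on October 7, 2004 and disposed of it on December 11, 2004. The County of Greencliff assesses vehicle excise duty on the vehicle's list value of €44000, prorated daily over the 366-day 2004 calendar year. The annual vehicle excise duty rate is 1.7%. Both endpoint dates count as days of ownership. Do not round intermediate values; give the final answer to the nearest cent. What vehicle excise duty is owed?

€134.89

Days held (October 7 – December 11, 2004): 66 out of 366
Tax = €44000 × 1.7% × 66/366 = €134.8852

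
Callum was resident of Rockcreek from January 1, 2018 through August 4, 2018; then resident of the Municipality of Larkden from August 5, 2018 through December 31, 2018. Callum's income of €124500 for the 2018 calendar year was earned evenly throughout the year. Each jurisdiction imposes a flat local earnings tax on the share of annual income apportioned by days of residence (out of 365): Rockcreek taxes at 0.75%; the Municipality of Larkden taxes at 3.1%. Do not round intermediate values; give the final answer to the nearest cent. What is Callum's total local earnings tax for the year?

Rockcreek, January 1 – August 4, 2018: 216 days → €124500 × 0.75% × 216/365 = €552.5753
The Municipality of Larkden, August 5 – December 31, 2018: 149 days → €124500 × 3.1% × 149/365 = €1575.5219
Total = €2128.0973

€2128.10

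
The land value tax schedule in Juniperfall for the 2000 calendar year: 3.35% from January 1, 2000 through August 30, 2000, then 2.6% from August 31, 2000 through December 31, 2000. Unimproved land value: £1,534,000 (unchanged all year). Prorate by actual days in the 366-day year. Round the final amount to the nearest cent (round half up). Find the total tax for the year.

£47,522.57

January 1 – August 30, 2000: 243 days at 3.35% → £1,534,000 × 3.35% × 243/366 = £34,118.9262
August 31 – December 31, 2000: 123 days at 2.6% → £1,534,000 × 2.6% × 123/366 = £13,403.6393
Total = £47,522.5656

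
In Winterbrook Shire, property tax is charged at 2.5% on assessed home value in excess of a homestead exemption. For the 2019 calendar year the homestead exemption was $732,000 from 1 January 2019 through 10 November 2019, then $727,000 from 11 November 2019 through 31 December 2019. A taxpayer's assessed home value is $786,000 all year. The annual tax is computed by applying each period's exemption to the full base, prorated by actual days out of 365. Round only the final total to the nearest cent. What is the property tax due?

$1,367.47

1 January – 10 November 2019: 314 days, exemption $732,000 → ($786,000 − $732,000) × 2.5% × 314/365 = $1,161.3699
11 November – 31 December 2019: 51 days, exemption $727,000 → ($786,000 − $727,000) × 2.5% × 51/365 = $206.0959
Total = $1,367.4658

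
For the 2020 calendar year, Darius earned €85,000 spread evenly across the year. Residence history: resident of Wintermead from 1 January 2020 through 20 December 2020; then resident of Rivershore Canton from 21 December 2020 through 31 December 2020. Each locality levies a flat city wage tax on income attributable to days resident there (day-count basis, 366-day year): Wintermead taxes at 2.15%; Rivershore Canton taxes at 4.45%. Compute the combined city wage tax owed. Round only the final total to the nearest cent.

€1,886.26

Wintermead, 1 January – 20 December 2020: 355 days → €85,000 × 2.15% × 355/366 = €1,772.5751
Rivershore Canton, 21 December – 31 December 2020: 11 days → €85,000 × 4.45% × 11/366 = €113.6817
Total = €1,886.2568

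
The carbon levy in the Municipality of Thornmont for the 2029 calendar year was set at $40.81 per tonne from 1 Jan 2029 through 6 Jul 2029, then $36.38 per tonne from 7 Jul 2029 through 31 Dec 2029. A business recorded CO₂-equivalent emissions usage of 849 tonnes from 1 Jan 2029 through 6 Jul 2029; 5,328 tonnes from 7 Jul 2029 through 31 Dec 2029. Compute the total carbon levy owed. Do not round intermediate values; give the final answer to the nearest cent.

1 Jan – 6 Jul 2029: 849 tonnes at $40.81/tonne → $34647.69
7 Jul – 31 Dec 2029: 5,328 tonnes at $36.38/tonne → $193832.64

$228480.33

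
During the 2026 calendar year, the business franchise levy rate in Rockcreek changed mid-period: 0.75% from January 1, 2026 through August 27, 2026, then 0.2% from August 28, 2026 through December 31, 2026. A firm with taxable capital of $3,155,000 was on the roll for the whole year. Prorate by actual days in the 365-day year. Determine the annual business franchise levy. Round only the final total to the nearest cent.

January 1 – August 27, 2026: 239 days at 0.75% → $3,155,000 × 0.75% × 239/365 = $15,494.0753
August 28 – December 31, 2026: 126 days at 0.2% → $3,155,000 × 0.2% × 126/365 = $2,178.2466
Total = $17,672.3219

$17,672.32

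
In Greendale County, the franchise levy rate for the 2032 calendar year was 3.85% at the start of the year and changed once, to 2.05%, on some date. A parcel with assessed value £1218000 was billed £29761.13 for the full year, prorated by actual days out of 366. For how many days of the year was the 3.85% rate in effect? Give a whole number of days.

Let d = days at the first rate; then 366 − d days at the second rate.
£1218000 × [3.85%·d + 2.05%·(366−d)] / 366 = £29761.13
Solving gives d = 80, so the new rate took effect on 21 March 2032.

80 days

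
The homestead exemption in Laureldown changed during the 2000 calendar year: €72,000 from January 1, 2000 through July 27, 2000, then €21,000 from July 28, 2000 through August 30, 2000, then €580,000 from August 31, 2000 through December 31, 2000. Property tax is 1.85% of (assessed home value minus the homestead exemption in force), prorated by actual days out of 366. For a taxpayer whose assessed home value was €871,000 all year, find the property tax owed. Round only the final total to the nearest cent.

January 1 – July 27, 2000: 209 days, exemption €72,000 → (€871,000 − €72,000) × 1.85% × 209/366 = €8,440.8019
July 28 – August 30, 2000: 34 days, exemption €21,000 → (€871,000 − €21,000) × 1.85% × 34/366 = €1,460.7923
August 31 – December 31, 2000: 123 days, exemption €580,000 → (€871,000 − €580,000) × 1.85% × 123/366 = €1,809.2090
Total = €11,710.8033

€11,710.80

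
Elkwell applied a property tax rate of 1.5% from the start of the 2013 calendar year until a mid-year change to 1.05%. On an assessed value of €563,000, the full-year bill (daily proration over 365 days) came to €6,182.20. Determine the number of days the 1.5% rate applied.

39 days

Let d = days at the first rate; then 365 − d days at the second rate.
€563,000 × [1.5%·d + 1.05%·(365−d)] / 365 = €6,182.20
Solving gives d = 39, so the new rate took effect on 9 February 2013.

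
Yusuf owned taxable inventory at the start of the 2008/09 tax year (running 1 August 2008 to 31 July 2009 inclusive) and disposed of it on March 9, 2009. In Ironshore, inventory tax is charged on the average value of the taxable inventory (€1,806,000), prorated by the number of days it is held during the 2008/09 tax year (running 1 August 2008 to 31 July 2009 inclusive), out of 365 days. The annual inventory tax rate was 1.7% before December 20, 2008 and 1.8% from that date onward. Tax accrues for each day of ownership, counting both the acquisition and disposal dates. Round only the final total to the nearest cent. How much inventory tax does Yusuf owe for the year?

€18,985.27

August 1 – December 19, 2008: 141 days at 1.7% → €1,806,000 × 1.7% × 141/365 = €11,860.2247
December 20, 2008 – March 9, 2009: 80 days at 1.8% → €1,806,000 × 1.8% × 80/365 = €7,125.0411
Total = €18,985.2658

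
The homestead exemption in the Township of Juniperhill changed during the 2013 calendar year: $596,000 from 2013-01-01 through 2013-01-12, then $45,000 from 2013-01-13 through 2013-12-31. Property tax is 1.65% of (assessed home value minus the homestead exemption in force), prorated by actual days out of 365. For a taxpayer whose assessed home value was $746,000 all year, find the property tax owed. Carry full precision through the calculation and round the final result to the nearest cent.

2013-01-01 to 2013-01-12: 12 days, exemption $596,000 → ($746,000 − $596,000) × 1.65% × 12/365 = $81.3699
2013-01-13 to 2013-12-31: 353 days, exemption $45,000 → ($746,000 − $45,000) × 1.65% × 353/365 = $11,186.2315
Total = $11,267.6014

$11,267.60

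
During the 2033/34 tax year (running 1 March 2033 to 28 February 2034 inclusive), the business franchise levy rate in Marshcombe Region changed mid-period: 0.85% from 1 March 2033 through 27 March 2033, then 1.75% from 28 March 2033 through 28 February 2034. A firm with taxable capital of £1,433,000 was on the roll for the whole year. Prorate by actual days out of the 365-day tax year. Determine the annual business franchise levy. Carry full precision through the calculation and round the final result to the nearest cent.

1 March – 27 March 2033: 27 days at 0.85% → £1,433,000 × 0.85% × 27/365 = £901.0233
28 March 2033 – 28 February 2034: 338 days at 1.75% → £1,433,000 × 1.75% × 338/365 = £23,222.4521
Total = £24,123.4753

£24,123.48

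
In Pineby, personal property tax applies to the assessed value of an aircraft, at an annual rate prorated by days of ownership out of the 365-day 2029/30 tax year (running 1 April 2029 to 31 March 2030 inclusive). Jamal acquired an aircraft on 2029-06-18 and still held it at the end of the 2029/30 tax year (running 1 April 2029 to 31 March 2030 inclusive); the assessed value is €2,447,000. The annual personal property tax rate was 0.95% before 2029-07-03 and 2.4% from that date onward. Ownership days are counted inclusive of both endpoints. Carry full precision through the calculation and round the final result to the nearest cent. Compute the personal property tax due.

€44,719.76

2029-06-18 to 2029-07-02: 15 days at 0.95% → €2,447,000 × 0.95% × 15/365 = €955.3356
2029-07-03 to 2030-03-31: 272 days at 2.4% → €2,447,000 × 2.4% × 272/365 = €43,764.4274
Total = €44,719.7630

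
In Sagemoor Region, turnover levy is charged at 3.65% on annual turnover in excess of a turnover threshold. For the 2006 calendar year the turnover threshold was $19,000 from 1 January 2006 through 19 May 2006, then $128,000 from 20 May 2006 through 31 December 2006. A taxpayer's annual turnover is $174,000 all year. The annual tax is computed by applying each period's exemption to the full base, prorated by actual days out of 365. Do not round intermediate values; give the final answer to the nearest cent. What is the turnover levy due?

1 January – 19 May 2006: 139 days, exemption $19,000 → ($174,000 − $19,000) × 3.65% × 139/365 = $2,154.5000
20 May – 31 December 2006: 226 days, exemption $128,000 → ($174,000 − $128,000) × 3.65% × 226/365 = $1,039.6000
Total = $3,194.1000

$3,194.10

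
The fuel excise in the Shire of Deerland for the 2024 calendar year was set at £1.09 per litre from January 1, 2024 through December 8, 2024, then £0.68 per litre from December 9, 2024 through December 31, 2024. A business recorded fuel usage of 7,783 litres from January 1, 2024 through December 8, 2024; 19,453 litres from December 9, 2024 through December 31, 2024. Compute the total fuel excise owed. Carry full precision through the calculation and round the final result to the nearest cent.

£21,711.51

January 1 – December 8, 2024: 7,783 litres at £1.09/litre → £8,483.47
December 9 – December 31, 2024: 19,453 litres at £0.68/litre → £13,228.04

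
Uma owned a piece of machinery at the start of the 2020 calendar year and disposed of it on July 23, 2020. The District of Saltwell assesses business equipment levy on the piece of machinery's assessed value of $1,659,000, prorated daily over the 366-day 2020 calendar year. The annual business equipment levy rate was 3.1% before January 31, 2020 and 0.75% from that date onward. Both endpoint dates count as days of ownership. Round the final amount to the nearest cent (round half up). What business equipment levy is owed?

January 1 – January 30, 2020: 30 days at 3.1% → $1,659,000 × 3.1% × 30/366 = $4,215.4918
January 31 – July 23, 2020: 175 days at 0.75% → $1,659,000 × 0.75% × 175/366 = $5,949.2828
Total = $10,164.7746

$10,164.77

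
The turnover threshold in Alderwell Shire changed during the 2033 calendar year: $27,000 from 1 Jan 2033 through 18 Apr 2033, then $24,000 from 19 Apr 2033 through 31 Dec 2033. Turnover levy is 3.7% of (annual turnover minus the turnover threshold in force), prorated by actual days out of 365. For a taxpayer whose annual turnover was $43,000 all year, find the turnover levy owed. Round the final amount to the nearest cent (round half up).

$670.16

1 Jan – 18 Apr 2033: 108 days, exemption $27,000 → ($43,000 − $27,000) × 3.7% × 108/365 = $175.1671
19 Apr – 31 Dec 2033: 257 days, exemption $24,000 → ($43,000 − $24,000) × 3.7% × 257/365 = $494.9890
Total = $670.1562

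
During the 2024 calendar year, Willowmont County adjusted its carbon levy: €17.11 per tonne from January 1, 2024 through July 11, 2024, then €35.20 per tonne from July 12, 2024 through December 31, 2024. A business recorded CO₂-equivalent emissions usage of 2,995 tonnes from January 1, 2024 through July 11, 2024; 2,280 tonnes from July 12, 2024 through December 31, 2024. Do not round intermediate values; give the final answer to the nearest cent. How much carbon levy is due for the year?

€131500.45

January 1 – July 11, 2024: 2,995 tonnes at €17.11/tonne → €51244.45
July 12 – December 31, 2024: 2,280 tonnes at €35.20/tonne → €80256.00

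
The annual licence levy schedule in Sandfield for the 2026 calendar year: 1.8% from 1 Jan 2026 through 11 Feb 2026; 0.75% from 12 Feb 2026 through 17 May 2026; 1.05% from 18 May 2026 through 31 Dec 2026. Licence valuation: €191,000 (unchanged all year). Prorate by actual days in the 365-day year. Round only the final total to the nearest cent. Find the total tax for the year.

€2,021.20

1 Jan – 11 Feb 2026: 42 days at 1.8% → €191,000 × 1.8% × 42/365 = €395.6055
12 Feb – 17 May 2026: 95 days at 0.75% → €191,000 × 0.75% × 95/365 = €372.8425
18 May – 31 Dec 2026: 228 days at 1.05% → €191,000 × 1.05% × 228/365 = €1,252.7507
Total = €2,021.1986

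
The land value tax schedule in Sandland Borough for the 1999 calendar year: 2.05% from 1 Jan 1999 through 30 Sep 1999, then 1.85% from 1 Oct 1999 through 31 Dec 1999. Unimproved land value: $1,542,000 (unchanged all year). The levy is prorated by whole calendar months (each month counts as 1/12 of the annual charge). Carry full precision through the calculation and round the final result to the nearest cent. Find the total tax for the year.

$30,840.00

1 Jan – 30 Sep 1999: 9 months at 2.05% → $1,542,000 × 2.05% × 9/12 = $23,708.2500
1 Oct – 31 Dec 1999: 3 months at 1.85% → $1,542,000 × 1.85% × 3/12 = $7,131.7500
Total = $30,840.0000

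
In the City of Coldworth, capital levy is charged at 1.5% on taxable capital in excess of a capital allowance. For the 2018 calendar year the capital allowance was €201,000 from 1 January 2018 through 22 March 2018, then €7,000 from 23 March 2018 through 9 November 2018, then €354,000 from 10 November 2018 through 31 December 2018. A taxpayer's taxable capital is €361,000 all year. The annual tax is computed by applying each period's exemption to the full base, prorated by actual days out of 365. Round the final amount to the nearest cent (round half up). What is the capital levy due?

€3,922.68

1 January – 22 March 2018: 81 days, exemption €201,000 → (€361,000 − €201,000) × 1.5% × 81/365 = €532.6027
23 March – 9 November 2018: 232 days, exemption €7,000 → (€361,000 − €7,000) × 1.5% × 232/365 = €3,375.1233
10 November – 31 December 2018: 52 days, exemption €354,000 → (€361,000 − €354,000) × 1.5% × 52/365 = €14.9589
Total = €3,922.6849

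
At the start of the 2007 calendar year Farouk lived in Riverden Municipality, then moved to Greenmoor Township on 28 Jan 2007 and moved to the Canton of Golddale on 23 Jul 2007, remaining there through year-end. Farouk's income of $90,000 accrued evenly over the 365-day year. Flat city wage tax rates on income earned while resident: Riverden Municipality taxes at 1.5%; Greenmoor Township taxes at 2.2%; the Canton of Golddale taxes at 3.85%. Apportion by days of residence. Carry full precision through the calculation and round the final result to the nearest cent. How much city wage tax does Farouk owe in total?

$2,592.49

Riverden Municipality, 1 Jan – 27 Jan 2007: 27 days → $90,000 × 1.5% × 27/365 = $99.8630
Greenmoor Township, 28 Jan – 22 Jul 2007: 176 days → $90,000 × 2.2% × 176/365 = $954.7397
The Canton of Golddale, 23 Jul – 31 Dec 2007: 162 days → $90,000 × 3.85% × 162/365 = $1,537.8904
Total = $2,592.4932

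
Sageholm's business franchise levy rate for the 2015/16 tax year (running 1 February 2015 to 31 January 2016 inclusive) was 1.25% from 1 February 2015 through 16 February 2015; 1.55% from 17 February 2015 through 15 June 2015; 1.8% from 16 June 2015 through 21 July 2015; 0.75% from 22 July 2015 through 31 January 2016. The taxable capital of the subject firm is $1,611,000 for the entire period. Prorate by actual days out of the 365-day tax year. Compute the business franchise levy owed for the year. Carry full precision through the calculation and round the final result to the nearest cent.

1 February – 16 February 2015: 16 days at 1.25% → $1,611,000 × 1.25% × 16/365 = $882.7397
17 February – 15 June 2015: 119 days at 1.55% → $1,611,000 × 1.55% × 119/365 = $8,141.0671
16 June – 21 July 2015: 36 days at 1.8% → $1,611,000 × 1.8% × 36/365 = $2,860.0767
22 July 2015 – 31 January 2016: 194 days at 0.75% → $1,611,000 × 0.75% × 194/365 = $6,421.9315
Total = $18,305.8151

$18,305.82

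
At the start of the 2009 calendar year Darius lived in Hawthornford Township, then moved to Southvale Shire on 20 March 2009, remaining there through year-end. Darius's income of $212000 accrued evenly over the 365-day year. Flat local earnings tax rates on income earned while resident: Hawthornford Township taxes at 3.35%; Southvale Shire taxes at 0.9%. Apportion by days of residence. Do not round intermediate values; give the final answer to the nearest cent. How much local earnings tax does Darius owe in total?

$3017.95

Hawthornford Township, 1 January – 19 March 2009: 78 days → $212000 × 3.35% × 78/365 = $1517.6877
Southvale Shire, 20 March – 31 December 2009: 287 days → $212000 × 0.9% × 287/365 = $1500.2630
Total = $3017.9507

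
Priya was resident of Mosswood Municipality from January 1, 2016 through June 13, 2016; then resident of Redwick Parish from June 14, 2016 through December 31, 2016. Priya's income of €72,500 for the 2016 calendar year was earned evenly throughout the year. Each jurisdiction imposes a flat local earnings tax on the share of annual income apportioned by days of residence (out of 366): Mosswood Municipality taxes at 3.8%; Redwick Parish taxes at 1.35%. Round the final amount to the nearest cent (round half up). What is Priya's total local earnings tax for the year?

Mosswood Municipality, January 1 – June 13, 2016: 165 days → €72,500 × 3.8% × 165/366 = €1,242.0082
Redwick Parish, June 14 – December 31, 2016: 201 days → €72,500 × 1.35% × 201/366 = €537.5102
Total = €1,779.5184

€1,779.52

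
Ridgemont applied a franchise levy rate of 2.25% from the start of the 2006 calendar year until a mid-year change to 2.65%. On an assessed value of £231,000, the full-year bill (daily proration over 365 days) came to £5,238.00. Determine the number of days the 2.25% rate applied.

Let d = days at the first rate; then 365 − d days at the second rate.
£231,000 × [2.25%·d + 2.65%·(365−d)] / 365 = £5,238.00
Solving gives d = 349, so the new rate took effect on December 16, 2006.

349 days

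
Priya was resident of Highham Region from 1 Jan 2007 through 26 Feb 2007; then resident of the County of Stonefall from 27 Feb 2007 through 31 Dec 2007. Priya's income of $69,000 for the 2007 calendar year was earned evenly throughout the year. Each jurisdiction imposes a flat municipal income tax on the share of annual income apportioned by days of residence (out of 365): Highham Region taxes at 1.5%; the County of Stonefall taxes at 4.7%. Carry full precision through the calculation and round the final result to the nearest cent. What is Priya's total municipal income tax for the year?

Highham Region, 1 Jan – 26 Feb 2007: 57 days → $69,000 × 1.5% × 57/365 = $161.6301
The County of Stonefall, 27 Feb – 31 Dec 2007: 308 days → $69,000 × 4.7% × 308/365 = $2,736.5589
Total = $2,898.1890

$2,898.19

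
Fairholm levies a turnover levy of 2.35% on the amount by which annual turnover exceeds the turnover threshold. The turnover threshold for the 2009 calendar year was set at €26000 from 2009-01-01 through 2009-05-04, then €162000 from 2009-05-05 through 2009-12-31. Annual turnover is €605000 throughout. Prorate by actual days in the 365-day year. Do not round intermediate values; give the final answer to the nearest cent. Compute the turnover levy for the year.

€11496.26

2009-01-01 to 2009-05-04: 124 days, exemption €26000 → (€605000 − €26000) × 2.35% × 124/365 = €4622.4822
2009-05-05 to 2009-12-31: 241 days, exemption €162000 → (€605000 − €162000) × 2.35% × 241/365 = €6873.7822
Total = €11496.2644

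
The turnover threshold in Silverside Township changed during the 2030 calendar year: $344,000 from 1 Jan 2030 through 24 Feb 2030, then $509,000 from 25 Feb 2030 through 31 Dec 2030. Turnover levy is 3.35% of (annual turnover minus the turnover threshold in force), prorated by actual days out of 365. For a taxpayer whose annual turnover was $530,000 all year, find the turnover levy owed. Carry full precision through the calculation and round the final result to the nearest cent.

1 Jan – 24 Feb 2030: 55 days, exemption $344,000 → ($530,000 − $344,000) × 3.35% × 55/365 = $938.9178
25 Feb – 31 Dec 2030: 310 days, exemption $509,000 → ($530,000 − $509,000) × 3.35% × 310/365 = $597.4932
Total = $1,536.4110

$1,536.41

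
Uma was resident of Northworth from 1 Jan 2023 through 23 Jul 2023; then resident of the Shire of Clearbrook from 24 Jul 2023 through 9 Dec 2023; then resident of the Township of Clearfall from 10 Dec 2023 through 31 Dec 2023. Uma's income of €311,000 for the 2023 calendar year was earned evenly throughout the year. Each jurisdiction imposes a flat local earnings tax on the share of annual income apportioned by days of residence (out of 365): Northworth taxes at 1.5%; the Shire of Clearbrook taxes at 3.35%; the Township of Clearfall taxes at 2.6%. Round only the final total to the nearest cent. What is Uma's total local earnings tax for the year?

€7,062.26

Northworth, 1 Jan – 23 Jul 2023: 204 days → €311,000 × 1.5% × 204/365 = €2,607.2877
The Shire of Clearbrook, 24 Jul – 9 Dec 2023: 139 days → €311,000 × 3.35% × 139/365 = €3,967.5932
The Township of Clearfall, 10 Dec – 31 Dec 2023: 22 days → €311,000 × 2.6% × 22/365 = €487.3753
Total = €7,062.2562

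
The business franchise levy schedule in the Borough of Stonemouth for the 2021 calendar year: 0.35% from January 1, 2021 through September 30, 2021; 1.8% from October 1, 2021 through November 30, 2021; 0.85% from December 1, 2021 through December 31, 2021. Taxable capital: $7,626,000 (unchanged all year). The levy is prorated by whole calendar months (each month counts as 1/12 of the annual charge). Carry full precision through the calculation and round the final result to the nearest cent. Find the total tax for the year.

$48,298.00

January 1 – September 30, 2021: 9 months at 0.35% → $7,626,000 × 0.35% × 9/12 = $20,018.2500
October 1 – November 30, 2021: 2 months at 1.8% → $7,626,000 × 1.8% × 2/12 = $22,878.0000
December 1 – December 31, 2021: 1 month at 0.85% → $7,626,000 × 0.85% × 1/12 = $5,401.7500
Total = $48,298.0000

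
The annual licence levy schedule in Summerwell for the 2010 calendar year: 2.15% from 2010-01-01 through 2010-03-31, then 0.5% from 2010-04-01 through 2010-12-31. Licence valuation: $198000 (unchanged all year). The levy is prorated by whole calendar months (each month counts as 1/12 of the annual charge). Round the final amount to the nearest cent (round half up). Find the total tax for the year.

$1806.75

2010-01-01 to 2010-03-31: 3 months at 2.15% → $198000 × 2.15% × 3/12 = $1064.2500
2010-04-01 to 2010-12-31: 9 months at 0.5% → $198000 × 0.5% × 9/12 = $742.5000
Total = $1806.7500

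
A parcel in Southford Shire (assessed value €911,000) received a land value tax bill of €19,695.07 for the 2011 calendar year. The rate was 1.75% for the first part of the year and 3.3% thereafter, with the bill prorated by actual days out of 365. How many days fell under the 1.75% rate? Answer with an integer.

268 days

Let d = days at the first rate; then 365 − d days at the second rate.
€911,000 × [1.75%·d + 3.3%·(365−d)] / 365 = €19,695.07
Solving gives d = 268, so the new rate took effect on 26 Sep 2011.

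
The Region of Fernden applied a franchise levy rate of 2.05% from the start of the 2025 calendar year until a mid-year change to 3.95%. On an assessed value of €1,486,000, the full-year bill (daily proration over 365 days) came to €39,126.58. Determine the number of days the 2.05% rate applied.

Let d = days at the first rate; then 365 − d days at the second rate.
€1,486,000 × [2.05%·d + 3.95%·(365−d)] / 365 = €39,126.58
Solving gives d = 253, so the new rate took effect on 11 Sep 2025.

253 days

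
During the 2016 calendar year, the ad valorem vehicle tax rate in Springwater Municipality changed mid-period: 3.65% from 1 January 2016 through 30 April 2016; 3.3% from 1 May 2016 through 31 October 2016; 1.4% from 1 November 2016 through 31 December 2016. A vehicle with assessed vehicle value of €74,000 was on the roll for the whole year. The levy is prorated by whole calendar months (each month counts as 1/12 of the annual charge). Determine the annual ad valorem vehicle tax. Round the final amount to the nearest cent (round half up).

€2,294.00

1 January – 30 April 2016: 4 months at 3.65% → €74,000 × 3.65% × 4/12 = €900.3333
1 May – 31 October 2016: 6 months at 3.3% → €74,000 × 3.3% × 6/12 = €1,221.0000
1 November – 31 December 2016: 2 months at 1.4% → €74,000 × 1.4% × 2/12 = €172.6667
Total = €2,294.0000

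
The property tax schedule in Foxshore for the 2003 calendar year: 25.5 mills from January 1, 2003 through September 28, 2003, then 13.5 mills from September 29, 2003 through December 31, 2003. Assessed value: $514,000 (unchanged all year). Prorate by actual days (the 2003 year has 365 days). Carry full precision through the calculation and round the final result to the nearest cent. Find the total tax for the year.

$11,518.53

January 1 – September 28, 2003: 271 days at 25.5 mills → $514,000 × 2.55% × 271/365 = $9,731.4986
September 29 – December 31, 2003: 94 days at 13.5 mills → $514,000 × 1.35% × 94/365 = $1,787.0301
Total = $11,518.5288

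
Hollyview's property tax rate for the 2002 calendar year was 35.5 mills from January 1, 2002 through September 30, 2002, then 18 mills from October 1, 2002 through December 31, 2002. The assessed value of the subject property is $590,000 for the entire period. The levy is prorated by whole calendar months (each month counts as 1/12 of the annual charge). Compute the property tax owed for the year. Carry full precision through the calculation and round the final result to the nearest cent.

January 1 – September 30, 2002: 9 months at 35.5 mills → $590,000 × 3.55% × 9/12 = $15,708.7500
October 1 – December 31, 2002: 3 months at 18 mills → $590,000 × 1.8% × 3/12 = $2,655.0000
Total = $18,363.7500

$18,363.75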